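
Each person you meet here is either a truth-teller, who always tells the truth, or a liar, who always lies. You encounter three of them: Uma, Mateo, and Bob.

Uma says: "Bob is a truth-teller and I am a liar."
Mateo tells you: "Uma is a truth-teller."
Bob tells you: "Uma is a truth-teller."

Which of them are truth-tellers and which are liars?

Consider Uma. Suppose Uma is a truth-teller.
Then Uma's own statement would have to be true, but it can't be — contradiction.
So Uma is a liar.
With that fixed, Mateo's statement is false, so Mateo is a liar.
With that fixed, Bob's statement is false, so Bob is a liar.

Uma: liar, Mateo: liar, Bob: liar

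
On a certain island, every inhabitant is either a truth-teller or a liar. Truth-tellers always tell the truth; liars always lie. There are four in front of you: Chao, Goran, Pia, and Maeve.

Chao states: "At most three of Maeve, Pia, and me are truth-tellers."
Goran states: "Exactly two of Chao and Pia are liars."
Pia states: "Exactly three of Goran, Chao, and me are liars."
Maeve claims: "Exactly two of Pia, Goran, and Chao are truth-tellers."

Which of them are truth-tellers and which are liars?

Regardless of anyone's role, Chao's statement is true, so Chao is a truth-teller.
With that fixed, Goran's statement is false, so Goran is a liar.
With that fixed, Pia's statement is false, so Pia is a liar.
With that fixed, Maeve's statement is false, so Maeve is a liar.

Chao: truth-teller, Goran: liar, Pia: liar, Maeve: liar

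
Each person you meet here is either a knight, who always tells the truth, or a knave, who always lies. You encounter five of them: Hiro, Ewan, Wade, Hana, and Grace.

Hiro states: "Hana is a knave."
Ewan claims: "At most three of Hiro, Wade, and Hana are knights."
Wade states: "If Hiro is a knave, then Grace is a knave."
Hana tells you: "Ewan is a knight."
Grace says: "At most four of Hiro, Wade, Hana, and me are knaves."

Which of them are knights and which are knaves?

Hiro: knave, Ewan: knight, Wade: knave, Hana: knight, Grace: knight

Regardless of anyone's role, Ewan's statement is true, so Ewan is a knight.
With that fixed, Hana's statement is true, so Hana is a knight.
With that fixed, Grace's statement is true, so Grace is a knight.
With that fixed, Hiro's statement is false, so Hiro is a knave.
With that fixed, Wade's statement is false, so Wade is a knave.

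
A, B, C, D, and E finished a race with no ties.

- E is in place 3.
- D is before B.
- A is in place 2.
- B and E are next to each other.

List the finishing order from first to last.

D, A, E, B, C

From clue 1: E → place 3.
From clues 1–2: B is in {2,4,5}.
From clues 1–3: A → place 2.
From clues 1–4: D → place 1, B → place 4, C → place 5.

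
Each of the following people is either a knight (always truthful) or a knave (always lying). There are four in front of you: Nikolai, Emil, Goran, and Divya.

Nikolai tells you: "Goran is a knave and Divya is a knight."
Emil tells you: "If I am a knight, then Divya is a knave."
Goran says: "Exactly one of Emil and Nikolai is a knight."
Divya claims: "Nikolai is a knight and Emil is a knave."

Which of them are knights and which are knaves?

Consider Nikolai. Suppose Nikolai is a knight.
Then no assignment of the remaining roles makes every statement match its speaker's type — contradiction.
So Nikolai is a knave.
With that fixed, Divya's statement is false, so Divya is a knave.
With that fixed, Emil's statement is true, so Emil is a knight.
With that fixed, Goran's statement is true, so Goran is a knight.

Nikolai: knave, Emil: knight, Goran: knight, Divya: knave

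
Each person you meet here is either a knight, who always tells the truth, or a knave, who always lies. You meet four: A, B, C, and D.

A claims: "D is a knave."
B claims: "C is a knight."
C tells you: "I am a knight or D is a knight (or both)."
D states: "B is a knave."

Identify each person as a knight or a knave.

Consider A. Suppose A is a knave.
Then no assignment of the remaining roles makes every statement match its speaker's type — contradiction.
So A is a knight.
Consider B. Suppose B is a knave.
Then no assignment of the remaining roles makes every statement match its speaker's type — contradiction.
So B is a knight.
With that fixed, D's statement is false, so D is a knave.
Consider C. Suppose C is a knave.
Then B's statement comes out false, contradicting B being a knight.
So C is a knight.

A: knight, B: knight, C: knight, D: knave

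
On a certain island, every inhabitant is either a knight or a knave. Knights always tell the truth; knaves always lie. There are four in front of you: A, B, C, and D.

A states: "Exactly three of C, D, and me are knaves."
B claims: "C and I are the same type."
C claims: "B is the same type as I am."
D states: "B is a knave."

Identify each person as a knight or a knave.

Consider A. Suppose A is a knight.
Then A's own statement would have to be true, but it can't be — contradiction.
So A is a knave.
Consider B. Suppose B is a knave.
Then whichever role C has, C's statement has the wrong truth value — contradiction.
So B is a knight.
With that fixed, D's statement is false, so D is a knave.
Consider C. Suppose C is a knave.
Then A's statement comes out true, contradicting A being a knave.
So C is a knight.

A: knave, B: knight, C: knight, D: knave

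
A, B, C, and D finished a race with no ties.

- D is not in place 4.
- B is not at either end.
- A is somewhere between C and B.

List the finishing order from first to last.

D, B, A, C

From clue 1: D is in {1,2,3}.
From clues 1–2: B is in {2,3}.
From clues 1–3: D → place 1, B → place 2, A → place 3, C → place 4.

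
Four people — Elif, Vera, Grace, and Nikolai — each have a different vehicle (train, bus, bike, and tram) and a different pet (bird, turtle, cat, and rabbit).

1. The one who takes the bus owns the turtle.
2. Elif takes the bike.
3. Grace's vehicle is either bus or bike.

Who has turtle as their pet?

Grace

With clues 1–2, Elif is impossible for the one with pet turtle.
With clues 1–3, Nikolai and Vera are impossible for the one with pet turtle.
That leaves Grace.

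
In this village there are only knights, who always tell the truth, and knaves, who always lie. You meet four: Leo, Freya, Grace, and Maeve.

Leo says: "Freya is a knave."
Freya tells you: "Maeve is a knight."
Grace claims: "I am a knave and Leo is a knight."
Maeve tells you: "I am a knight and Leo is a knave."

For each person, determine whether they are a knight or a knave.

Consider Leo. Suppose Leo is a knight.
Then whichever role Grace has, Grace's statement has the wrong truth value — contradiction.
So Leo is a knave.
With that fixed, Grace's statement is false, so Grace is a knave.
Consider Freya. Suppose Freya is a knave.
Then Leo's statement comes out true, contradicting Leo being a knave.
So Freya is a knight.
Consider Maeve. Suppose Maeve is a knave.
Then Freya's statement comes out false, contradicting Freya being a knight.
So Maeve is a knight.

Leo: knave, Freya: knight, Grace: knave, Maeve: knight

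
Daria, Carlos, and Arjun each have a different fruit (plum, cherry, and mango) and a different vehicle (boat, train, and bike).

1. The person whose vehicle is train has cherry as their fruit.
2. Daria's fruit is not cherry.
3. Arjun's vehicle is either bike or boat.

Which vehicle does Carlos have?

train

With clues 1–3, bike and boat are impossible for Carlos's vehicle.
That leaves train.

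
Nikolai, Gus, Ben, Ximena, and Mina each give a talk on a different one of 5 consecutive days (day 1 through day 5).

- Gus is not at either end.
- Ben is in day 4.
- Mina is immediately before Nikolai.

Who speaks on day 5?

Ximena

With clue 1, Gus is ruled out for day 5.
With clues 1–2, Ben is ruled out for day 5.
With clues 1–3, Mina and Nikolai are ruled out for day 5.
So day 5 is Ximena.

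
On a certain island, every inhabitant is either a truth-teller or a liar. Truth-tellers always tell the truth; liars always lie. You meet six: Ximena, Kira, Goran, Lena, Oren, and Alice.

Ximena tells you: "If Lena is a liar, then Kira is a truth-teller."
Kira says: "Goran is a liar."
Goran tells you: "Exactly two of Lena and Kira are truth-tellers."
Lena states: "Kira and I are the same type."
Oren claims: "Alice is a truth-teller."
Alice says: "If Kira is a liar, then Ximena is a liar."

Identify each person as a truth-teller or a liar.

Consider Ximena. Suppose Ximena is a liar.
Then no assignment of the remaining roles makes every statement match its speaker's type — contradiction.
So Ximena is a truth-teller.
Consider Kira. Suppose Kira is a liar.
Then whichever role Lena has, Lena's statement has the wrong truth value — contradiction.
So Kira is a truth-teller.
With that fixed, Alice's statement is true, so Alice is a truth-teller.
With that fixed, Oren's statement is true, so Oren is a truth-teller.
Consider Goran. Suppose Goran is a truth-teller.
Then Kira's statement comes out false, contradicting Kira being a truth-teller.
So Goran is a liar.
Consider Lena. Suppose Lena is a truth-teller.
Then Goran's statement comes out true, contradicting Goran being a liar.
So Lena is a liar.

Ximena: truth-teller, Kira: truth-teller, Goran: liar, Lena: liar, Oren: truth-teller, Alice: truth-teller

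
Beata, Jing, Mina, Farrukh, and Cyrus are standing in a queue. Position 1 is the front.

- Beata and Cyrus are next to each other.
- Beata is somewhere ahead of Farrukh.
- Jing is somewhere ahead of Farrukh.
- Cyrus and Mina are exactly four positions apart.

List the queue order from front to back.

Cyrus, Beata, Jing, Farrukh, Mina

From clues 1–2: Farrukh is in {3,4,5}.
From clues 1–3: Farrukh is in {4,5}.
From clues 1–4: Cyrus → position 1, Beata → position 2, Jing → position 3, Farrukh → position 4, Mina → position 5.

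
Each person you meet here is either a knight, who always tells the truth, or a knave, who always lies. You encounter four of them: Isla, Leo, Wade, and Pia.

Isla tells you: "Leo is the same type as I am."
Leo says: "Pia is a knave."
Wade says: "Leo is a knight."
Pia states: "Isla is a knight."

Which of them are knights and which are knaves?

Consider Isla. Suppose Isla is a knight.
Then no assignment of the remaining roles makes every statement match its speaker's type — contradiction.
So Isla is a knave.
With that fixed, Pia's statement is false, so Pia is a knave.
With that fixed, Leo's statement is true, so Leo is a knight.
With that fixed, Wade's statement is true, so Wade is a knight.

Isla: knave, Leo: knight, Wade: knight, Pia: knave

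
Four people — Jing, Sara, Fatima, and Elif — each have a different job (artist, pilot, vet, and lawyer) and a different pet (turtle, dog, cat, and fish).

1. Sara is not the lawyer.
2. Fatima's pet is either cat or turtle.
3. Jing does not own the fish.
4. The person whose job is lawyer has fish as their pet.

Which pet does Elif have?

fish

With clues 1–4, cat, dog, and turtle are impossible for Elif's pet.
That leaves fish.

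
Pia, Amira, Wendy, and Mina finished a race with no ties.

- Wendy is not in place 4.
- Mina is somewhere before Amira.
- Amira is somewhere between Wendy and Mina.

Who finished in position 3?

Wendy

With clues 1–3, Amira, Mina, and Pia are ruled out for place 3.
So place 3 is Wendy.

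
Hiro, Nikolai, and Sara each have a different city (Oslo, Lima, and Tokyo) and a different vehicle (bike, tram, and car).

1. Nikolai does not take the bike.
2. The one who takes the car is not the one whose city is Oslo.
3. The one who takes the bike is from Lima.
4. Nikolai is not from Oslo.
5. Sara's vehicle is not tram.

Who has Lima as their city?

Sara

With clues 1–3, Nikolai is impossible for the one with city Lima.
With clues 1–5, Hiro is impossible for the one with city Lima.
That leaves Sara.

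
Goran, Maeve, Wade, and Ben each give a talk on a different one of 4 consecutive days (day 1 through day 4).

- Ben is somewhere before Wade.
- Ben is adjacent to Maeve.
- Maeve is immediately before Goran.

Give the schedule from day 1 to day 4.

From clue 1: Wade is in {2,3,4}.
From clues 1–2: Wade is in {3,4}.
From clues 1–3: Ben → day 1, Maeve → day 2, Goran → day 3, Wade → day 4.

Ben, Maeve, Goran, Wade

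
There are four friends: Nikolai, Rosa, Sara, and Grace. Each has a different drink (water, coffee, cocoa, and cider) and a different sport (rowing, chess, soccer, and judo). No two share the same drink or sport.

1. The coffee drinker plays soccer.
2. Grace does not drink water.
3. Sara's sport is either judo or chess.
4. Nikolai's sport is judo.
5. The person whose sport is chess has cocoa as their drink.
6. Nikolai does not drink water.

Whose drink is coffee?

Grace

With clues 1–3, Sara is impossible for the one with drink coffee.
With clues 1–4, Nikolai is impossible for the one with drink coffee.
With clues 1–6, Rosa is impossible for the one with drink coffee.
That leaves Grace.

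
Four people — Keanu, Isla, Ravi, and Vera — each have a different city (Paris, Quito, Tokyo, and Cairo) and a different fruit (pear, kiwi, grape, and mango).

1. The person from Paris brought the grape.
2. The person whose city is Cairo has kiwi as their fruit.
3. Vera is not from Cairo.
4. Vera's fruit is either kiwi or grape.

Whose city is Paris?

With clues 1–4, Isla, Keanu, and Ravi are impossible for the one with city Paris.
That leaves Vera.

Vera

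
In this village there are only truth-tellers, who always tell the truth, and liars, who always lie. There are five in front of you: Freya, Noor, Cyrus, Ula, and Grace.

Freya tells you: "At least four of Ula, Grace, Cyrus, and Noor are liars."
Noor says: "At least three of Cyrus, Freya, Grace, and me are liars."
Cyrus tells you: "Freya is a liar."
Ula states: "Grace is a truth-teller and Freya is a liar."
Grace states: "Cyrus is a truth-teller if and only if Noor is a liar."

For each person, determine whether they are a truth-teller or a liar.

Consider Freya. Suppose Freya is a truth-teller.
Then no assignment of the remaining roles makes every statement match its speaker's type — contradiction.
So Freya is a liar.
With that fixed, Cyrus's statement is true, so Cyrus is a truth-teller.
Consider Noor. Suppose Noor is a truth-teller.
Then Noor's own statement would have to be true, but it can't be — contradiction.
So Noor is a liar.
With that fixed, Grace's statement is true, so Grace is a truth-teller.
With that fixed, Ula's statement is true, so Ula is a truth-teller.

Freya: liar, Noor: liar, Cyrus: truth-teller, Ula: truth-teller, Grace: truth-teller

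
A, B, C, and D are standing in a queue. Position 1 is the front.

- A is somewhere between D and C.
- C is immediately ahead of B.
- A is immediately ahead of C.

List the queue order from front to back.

From clue 1: A is in {2,3}.
From clues 1–3: D → position 1, A → position 2, C → position 3, B → position 4.

D, A, C, B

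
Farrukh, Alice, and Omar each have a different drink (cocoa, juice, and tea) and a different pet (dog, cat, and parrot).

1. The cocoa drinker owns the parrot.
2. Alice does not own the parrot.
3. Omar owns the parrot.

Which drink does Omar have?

With clues 1–3, juice and tea are impossible for Omar's drink.
That leaves cocoa.

cocoa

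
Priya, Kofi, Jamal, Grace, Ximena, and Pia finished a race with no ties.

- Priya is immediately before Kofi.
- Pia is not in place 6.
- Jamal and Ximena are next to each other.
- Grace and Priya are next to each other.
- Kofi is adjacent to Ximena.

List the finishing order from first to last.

From clue 1: Priya is in {1,2,3,4,5}.
From clues 1–4: Priya is in {2,3,5}.
From clues 1–5: Pia → place 1, Grace → place 2, Priya → place 3, Kofi → place 4, Ximena → place 5, Jamal → place 6.

Pia, Grace, Priya, Kofi, Ximena, Jamal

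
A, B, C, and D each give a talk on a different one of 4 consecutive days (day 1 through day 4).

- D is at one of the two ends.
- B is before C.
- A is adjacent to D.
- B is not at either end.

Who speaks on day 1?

D

With clues 1–2, C is ruled out for day 1.
With clues 1–3, A is ruled out for day 1.
With clues 1–4, B is ruled out for day 1.
So day 1 is D.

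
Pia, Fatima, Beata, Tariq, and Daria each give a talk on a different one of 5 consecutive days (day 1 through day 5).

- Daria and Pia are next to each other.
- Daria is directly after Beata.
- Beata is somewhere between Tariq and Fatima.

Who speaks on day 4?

Pia

With clues 1–2, Beata is ruled out for day 4.
With clues 1–3, Daria, Fatima, and Tariq are ruled out for day 4.
So day 4 is Pia.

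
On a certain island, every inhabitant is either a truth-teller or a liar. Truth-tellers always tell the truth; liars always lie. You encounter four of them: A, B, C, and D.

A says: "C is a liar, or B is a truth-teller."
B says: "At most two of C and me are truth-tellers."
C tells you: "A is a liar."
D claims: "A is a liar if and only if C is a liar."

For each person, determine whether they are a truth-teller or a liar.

A: truth-teller, B: truth-teller, C: liar, D: liar

Regardless of anyone's role, B's statement is true, so B is a truth-teller.
With that fixed, A's statement is true, so A is a truth-teller.
With that fixed, C's statement is false, so C is a liar.
With that fixed, D's statement is false, so D is a liar.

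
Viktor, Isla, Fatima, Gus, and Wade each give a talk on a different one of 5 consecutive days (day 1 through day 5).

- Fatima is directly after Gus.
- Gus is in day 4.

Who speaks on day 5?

Fatima

With clue 1, Gus is ruled out for day 5.
With clues 1–2, Isla, Viktor, and Wade are ruled out for day 5.
So day 5 is Fatima.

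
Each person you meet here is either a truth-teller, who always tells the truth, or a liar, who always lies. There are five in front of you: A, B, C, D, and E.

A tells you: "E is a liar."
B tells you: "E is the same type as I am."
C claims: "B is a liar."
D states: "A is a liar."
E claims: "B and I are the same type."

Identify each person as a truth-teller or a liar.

A: liar, B: truth-teller, C: liar, D: truth-teller, E: truth-teller

Consider A. Suppose A is a truth-teller.
Then no assignment of the remaining roles makes every statement match its speaker's type — contradiction.
So A is a liar.
With that fixed, D's statement is true, so D is a truth-teller.
Consider B. Suppose B is a liar.
Then whichever role E has, E's statement has the wrong truth value — contradiction.
So B is a truth-teller.
With that fixed, C's statement is false, so C is a liar.
Consider E. Suppose E is a liar.
Then A's statement comes out true, contradicting A being a liar.
So E is a truth-teller.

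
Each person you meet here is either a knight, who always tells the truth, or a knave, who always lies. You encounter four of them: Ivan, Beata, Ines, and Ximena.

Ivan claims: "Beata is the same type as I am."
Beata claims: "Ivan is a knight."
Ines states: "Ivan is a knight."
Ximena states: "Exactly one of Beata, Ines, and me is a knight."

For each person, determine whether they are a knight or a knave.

Ivan: knight, Beata: knight, Ines: knight, Ximena: knave

Consider Ivan. Suppose Ivan is a knave.
Then no assignment of the remaining roles makes every statement match its speaker's type — contradiction.
So Ivan is a knight.
With that fixed, Beata's statement is true, so Beata is a knight.
With that fixed, Ines's statement is true, so Ines is a knight.
With that fixed, Ximena's statement is false, so Ximena is a knave.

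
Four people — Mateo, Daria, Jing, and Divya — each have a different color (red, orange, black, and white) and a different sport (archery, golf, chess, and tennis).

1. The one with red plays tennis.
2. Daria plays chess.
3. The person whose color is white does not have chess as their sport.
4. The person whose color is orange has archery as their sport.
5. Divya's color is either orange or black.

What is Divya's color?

orange

With clues 1–4, black is impossible for Divya's color.
With clues 1–5, red and white are impossible for Divya's color.
That leaves orange.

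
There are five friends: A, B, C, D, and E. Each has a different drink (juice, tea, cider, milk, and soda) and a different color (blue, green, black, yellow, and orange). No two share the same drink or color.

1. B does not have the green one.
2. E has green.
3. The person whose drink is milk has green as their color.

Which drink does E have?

With clues 1–3, cider, juice, soda, and tea are impossible for E's drink.
That leaves milk.

milk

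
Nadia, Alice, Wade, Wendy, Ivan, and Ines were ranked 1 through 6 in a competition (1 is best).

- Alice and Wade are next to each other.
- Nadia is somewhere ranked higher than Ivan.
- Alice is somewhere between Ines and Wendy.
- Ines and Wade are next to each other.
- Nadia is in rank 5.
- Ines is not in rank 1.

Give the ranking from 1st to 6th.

From clues 1–2: Nadia is in {1,2,3,4,5}.
From clues 1–3: Nadia is in {1,2,4,5}.
From clues 1–5: Nadia → rank 5, Ivan → rank 6.
From clues 1–6: Wendy → rank 1, Alice → rank 2, Wade → rank 3, Ines → rank 4.

Wendy, Alice, Wade, Ines, Nadia, Ivan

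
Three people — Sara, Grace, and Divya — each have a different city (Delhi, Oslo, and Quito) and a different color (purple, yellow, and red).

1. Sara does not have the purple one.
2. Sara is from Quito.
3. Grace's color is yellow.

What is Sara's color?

Clue 1 rules out purple for Sara's color.
With clues 1–3, yellow is impossible for Sara's color.
That leaves red.

red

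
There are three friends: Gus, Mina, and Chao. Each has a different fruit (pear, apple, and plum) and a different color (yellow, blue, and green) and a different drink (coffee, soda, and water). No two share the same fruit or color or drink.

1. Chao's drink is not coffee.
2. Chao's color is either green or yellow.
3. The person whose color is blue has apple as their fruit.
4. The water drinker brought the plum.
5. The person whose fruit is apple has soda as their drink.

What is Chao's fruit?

plum

With clues 1–3, apple is impossible for Chao's fruit.
With clues 1–5, pear is impossible for Chao's fruit.
That leaves plum.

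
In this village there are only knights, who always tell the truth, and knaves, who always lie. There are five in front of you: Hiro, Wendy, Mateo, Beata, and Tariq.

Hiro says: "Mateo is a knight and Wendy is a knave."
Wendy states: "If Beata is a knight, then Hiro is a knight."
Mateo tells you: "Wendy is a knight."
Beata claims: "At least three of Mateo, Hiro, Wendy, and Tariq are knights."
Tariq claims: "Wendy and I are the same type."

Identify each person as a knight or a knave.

Consider Hiro. Suppose Hiro is a knight.
Then no assignment of the remaining roles makes every statement match its speaker's type — contradiction.
So Hiro is a knave.
Consider Wendy. Suppose Wendy is a knave.
Then whichever role Tariq has, Tariq's statement has the wrong truth value — contradiction.
So Wendy is a knight.
With that fixed, Mateo's statement is true, so Mateo is a knight.
Consider Beata. Suppose Beata is a knight.
Then Wendy's statement comes out false, contradicting Wendy being a knight.
So Beata is a knave.
Consider Tariq. Suppose Tariq is a knight.
Then Beata's statement comes out true, contradicting Beata being a knave.
So Tariq is a knave.

Hiro: knave, Wendy: knight, Mateo: knight, Beata: knave, Tariq: knave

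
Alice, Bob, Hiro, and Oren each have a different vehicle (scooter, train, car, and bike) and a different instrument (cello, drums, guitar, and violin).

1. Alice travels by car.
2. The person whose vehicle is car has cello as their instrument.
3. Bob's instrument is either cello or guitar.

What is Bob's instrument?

guitar

With clues 1–2, cello is impossible for Bob's instrument.
With clues 1–3, drums and violin are impossible for Bob's instrument.
That leaves guitar.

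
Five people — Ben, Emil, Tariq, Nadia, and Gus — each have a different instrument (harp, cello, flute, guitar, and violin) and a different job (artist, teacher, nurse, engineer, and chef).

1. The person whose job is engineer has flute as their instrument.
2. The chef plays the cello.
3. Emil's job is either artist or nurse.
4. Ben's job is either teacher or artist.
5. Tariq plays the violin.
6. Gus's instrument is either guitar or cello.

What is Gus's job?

chef

With clues 1–5, artist, nurse, and teacher are impossible for Gus's job.
With clues 1–6, engineer is impossible for Gus's job.
That leaves chef.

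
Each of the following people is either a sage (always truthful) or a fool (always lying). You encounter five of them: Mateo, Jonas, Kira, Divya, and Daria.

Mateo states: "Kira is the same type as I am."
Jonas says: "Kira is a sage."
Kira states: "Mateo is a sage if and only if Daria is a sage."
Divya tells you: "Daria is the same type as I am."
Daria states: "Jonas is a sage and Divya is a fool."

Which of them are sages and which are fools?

Consider Mateo. Suppose Mateo is a fool.
Then no assignment of the remaining roles makes every statement match its speaker's type — contradiction.
So Mateo is a sage.
Consider Jonas. Suppose Jonas is a fool.
Then no assignment of the remaining roles makes every statement match its speaker's type — contradiction.
So Jonas is a sage.
Consider Kira. Suppose Kira is a fool.
Then Mateo's statement comes out false, contradicting Mateo being a sage.
So Kira is a sage.
Consider Divya. Suppose Divya is a sage.
Then no assignment of the remaining roles makes every statement match its speaker's type — contradiction.
So Divya is a fool.
With that fixed, Daria's statement is true, so Daria is a sage.

Mateo: sage, Jonas: sage, Kira: sage, Divya: fool, Daria: sage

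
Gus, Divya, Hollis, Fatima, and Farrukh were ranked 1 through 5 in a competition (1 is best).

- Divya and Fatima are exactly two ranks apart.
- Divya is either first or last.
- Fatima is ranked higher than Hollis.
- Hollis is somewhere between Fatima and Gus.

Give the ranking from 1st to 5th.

From clues 1–2: Fatima → rank 3.
From clues 1–3: Divya is in {1,5}.
From clues 1–4: Divya → rank 1, Farrukh → rank 2, Hollis → rank 4, Gus → rank 5.

Divya, Farrukh, Fatima, Hollis, Gus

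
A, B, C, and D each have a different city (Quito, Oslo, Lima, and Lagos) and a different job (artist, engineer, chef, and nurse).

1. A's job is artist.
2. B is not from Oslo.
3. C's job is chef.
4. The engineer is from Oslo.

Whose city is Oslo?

D

With clues 1–2, B is impossible for the one with city Oslo.
With clues 1–4, A and C are impossible for the one with city Oslo.
That leaves D.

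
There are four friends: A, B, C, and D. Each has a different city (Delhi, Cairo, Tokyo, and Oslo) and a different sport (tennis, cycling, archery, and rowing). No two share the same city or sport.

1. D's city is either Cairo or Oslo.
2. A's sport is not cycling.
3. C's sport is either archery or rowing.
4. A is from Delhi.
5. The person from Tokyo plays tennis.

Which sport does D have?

With clues 1–5, archery, rowing, and tennis are impossible for D's sport.
That leaves cycling.

cycling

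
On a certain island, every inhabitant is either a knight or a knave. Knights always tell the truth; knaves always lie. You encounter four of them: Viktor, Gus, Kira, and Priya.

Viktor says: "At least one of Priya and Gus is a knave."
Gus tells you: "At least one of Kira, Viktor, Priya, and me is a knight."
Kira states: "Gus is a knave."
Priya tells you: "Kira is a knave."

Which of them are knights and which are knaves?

Viktor: knave, Gus: knight, Kira: knave, Priya: knight

Consider Viktor. Suppose Viktor is a knight.
Then no assignment of the remaining roles makes every statement match its speaker's type — contradiction.
So Viktor is a knave.
Consider Gus. Suppose Gus is a knave.
Then Viktor's statement comes out true, contradicting Viktor being a knave.
So Gus is a knight.
With that fixed, Kira's statement is false, so Kira is a knave.
With that fixed, Priya's statement is true, so Priya is a knight.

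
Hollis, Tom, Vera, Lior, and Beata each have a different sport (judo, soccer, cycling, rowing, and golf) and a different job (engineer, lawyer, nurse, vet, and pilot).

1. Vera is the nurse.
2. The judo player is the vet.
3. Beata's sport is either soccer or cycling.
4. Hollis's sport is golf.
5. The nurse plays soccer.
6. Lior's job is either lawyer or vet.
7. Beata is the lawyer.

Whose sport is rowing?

With clues 1–3, Beata is impossible for the one with sport rowing.
With clues 1–4, Hollis is impossible for the one with sport rowing.
With clues 1–5, Vera is impossible for the one with sport rowing.
With clues 1–7, Lior is impossible for the one with sport rowing.
That leaves Tom.

Tom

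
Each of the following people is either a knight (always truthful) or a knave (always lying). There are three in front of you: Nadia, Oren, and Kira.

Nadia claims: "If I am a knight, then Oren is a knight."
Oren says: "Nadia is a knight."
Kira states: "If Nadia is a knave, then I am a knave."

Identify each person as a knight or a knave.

Nadia: knight, Oren: knight, Kira: knight

Consider Nadia. Suppose Nadia is a knave.
Then Nadia's own statement would have to be false, but it can't be — contradiction.
So Nadia is a knight.
With that fixed, Oren's statement is true, so Oren is a knight.
With that fixed, Kira's statement is true, so Kira is a knight.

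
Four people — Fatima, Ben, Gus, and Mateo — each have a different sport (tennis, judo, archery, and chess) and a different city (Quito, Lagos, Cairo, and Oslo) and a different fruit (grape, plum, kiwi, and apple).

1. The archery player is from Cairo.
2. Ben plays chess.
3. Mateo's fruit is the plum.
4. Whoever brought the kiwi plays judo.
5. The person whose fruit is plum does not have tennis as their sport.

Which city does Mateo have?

With clues 1–5, Lagos, Oslo, and Quito are impossible for Mateo's city.
That leaves Cairo.

Cairo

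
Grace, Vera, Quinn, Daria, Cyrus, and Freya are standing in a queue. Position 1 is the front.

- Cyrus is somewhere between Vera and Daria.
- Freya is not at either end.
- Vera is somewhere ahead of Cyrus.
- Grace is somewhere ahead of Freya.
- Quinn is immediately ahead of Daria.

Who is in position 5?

Quinn

With clues 1–3, Vera is ruled out for position 5.
With clues 1–4, Grace is ruled out for position 5.
With clues 1–5, Cyrus, Daria, and Freya are ruled out for position 5.
So position 5 is Quinn.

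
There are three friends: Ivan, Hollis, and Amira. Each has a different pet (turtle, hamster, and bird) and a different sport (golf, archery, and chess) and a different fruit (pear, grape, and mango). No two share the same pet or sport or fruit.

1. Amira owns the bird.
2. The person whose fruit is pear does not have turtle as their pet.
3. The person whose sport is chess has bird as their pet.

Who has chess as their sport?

Amira

With clues 1–3, Hollis and Ivan are impossible for the one with sport chess.
That leaves Amira.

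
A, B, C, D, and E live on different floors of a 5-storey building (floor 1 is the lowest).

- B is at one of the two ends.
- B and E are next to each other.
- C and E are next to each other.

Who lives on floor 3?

With clue 1, B is ruled out for floor 3.
With clues 1–2, E is ruled out for floor 3.
With clues 1–3, A and D are ruled out for floor 3.
So floor 3 is C.

C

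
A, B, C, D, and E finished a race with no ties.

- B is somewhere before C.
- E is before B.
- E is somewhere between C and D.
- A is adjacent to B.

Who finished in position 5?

With clue 1, B is ruled out for place 5.
With clues 1–2, E is ruled out for place 5.
With clues 1–3, D is ruled out for place 5.
With clues 1–4, A is ruled out for place 5.
So place 5 is C.

C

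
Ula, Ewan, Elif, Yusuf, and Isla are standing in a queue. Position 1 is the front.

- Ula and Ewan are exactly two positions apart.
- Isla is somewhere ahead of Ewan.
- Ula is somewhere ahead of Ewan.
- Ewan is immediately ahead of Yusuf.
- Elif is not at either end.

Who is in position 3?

Elif

With clues 1–4, Ula and Yusuf are ruled out for position 3.
With clues 1–5, Ewan and Isla are ruled out for position 3.
So position 3 is Elif.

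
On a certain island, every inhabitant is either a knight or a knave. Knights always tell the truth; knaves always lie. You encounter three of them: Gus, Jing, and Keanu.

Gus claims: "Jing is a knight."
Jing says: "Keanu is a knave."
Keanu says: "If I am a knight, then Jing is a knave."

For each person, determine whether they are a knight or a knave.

Consider Gus. Suppose Gus is a knight.
Then no assignment of the remaining roles makes every statement match its speaker's type — contradiction.
So Gus is a knave.
Consider Jing. Suppose Jing is a knight.
Then Gus's statement comes out true, contradicting Gus being a knave.
So Jing is a knave.
With that fixed, Keanu's statement is true, so Keanu is a knight.

Gus: knave, Jing: knave, Keanu: knight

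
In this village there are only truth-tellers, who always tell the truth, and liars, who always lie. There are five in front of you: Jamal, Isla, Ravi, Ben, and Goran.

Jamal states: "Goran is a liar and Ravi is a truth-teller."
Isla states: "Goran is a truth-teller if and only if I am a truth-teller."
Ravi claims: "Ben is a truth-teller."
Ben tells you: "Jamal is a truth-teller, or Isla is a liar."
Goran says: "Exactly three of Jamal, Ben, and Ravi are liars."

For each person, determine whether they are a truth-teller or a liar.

Consider Jamal. Suppose Jamal is a truth-teller.
Then no assignment of the remaining roles makes every statement match its speaker's type — contradiction.
So Jamal is a liar.
Consider Isla. Suppose Isla is a liar.
Then no assignment of the remaining roles makes every statement match its speaker's type — contradiction.
So Isla is a truth-teller.
With that fixed, Ben's statement is false, so Ben is a liar.
With that fixed, Ravi's statement is false, so Ravi is a liar.
With that fixed, Goran's statement is true, so Goran is a truth-teller.

Jamal: liar, Isla: truth-teller, Ravi: liar, Ben: liar, Goran: truth-teller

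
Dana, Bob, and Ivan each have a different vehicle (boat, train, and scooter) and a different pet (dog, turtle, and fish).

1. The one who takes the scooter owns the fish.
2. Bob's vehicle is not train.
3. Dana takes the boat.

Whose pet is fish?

With clues 1–3, Dana and Ivan are impossible for the one with pet fish.
That leaves Bob.

Bob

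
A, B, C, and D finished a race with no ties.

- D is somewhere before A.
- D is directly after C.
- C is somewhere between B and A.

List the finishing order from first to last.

B, C, D, A

From clue 1: A is in {2,3,4}.
From clues 1–2: A is in {3,4}.
From clues 1–3: B → place 1, C → place 2, D → place 3, A → place 4.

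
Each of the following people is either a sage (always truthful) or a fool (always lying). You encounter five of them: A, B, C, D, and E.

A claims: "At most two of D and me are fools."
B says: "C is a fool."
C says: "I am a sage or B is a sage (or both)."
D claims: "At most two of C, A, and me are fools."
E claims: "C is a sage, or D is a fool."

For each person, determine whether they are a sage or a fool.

A: sage, B: fool, C: sage, D: sage, E: sage

Regardless of anyone's role, A's statement is true, so A is a sage.
With that fixed, D's statement is true, so D is a sage.
Consider B. Suppose B is a sage.
Then no assignment of the remaining roles makes every statement match its speaker's type — contradiction.
So B is a fool.
Consider C. Suppose C is a fool.
Then B's statement comes out true, contradicting B being a fool.
So C is a sage.
With that fixed, E's statement is true, so E is a sage.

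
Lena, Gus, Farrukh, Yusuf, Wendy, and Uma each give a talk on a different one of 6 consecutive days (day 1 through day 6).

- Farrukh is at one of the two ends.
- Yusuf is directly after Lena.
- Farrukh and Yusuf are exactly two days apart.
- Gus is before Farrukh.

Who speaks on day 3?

With clue 1, Farrukh is ruled out for day 3.
With clues 1–3, Gus, Uma, and Wendy are ruled out for day 3.
With clues 1–4, Yusuf is ruled out for day 3.
So day 3 is Lena.

Lena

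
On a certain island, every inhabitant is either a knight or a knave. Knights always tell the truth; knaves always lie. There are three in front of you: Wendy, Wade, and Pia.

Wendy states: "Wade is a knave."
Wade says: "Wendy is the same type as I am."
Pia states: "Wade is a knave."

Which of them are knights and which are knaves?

Wendy: knight, Wade: knave, Pia: knight

Consider Wendy. Suppose Wendy is a knave.
Then whichever role Wade has, Wade's statement has the wrong truth value — contradiction.
So Wendy is a knight.
Consider Wade. Suppose Wade is a knight.
Then Wendy's statement comes out false, contradicting Wendy being a knight.
So Wade is a knave.
With that fixed, Pia's statement is true, so Pia is a knight.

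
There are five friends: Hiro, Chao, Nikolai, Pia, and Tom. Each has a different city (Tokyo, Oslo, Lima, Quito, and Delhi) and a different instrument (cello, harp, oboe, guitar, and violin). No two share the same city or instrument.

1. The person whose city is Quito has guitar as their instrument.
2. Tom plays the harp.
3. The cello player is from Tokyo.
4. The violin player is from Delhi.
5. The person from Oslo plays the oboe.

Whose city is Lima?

With clues 1–5, Chao, Hiro, Nikolai, and Pia are impossible for the one with city Lima.
That leaves Tom.

Tom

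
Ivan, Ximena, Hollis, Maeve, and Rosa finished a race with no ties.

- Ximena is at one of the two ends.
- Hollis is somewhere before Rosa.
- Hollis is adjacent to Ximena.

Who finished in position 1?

With clues 1–2, Rosa is ruled out for place 1.
With clues 1–3, Hollis, Ivan, and Maeve are ruled out for place 1.
So place 1 is Ximena.

Ximena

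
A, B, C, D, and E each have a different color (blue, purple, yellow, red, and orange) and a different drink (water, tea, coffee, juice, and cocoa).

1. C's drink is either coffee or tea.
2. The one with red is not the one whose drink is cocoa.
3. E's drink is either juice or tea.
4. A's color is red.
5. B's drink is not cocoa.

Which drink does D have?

With clues 1–5, coffee, juice, tea, and water are impossible for D's drink.
That leaves cocoa.

cocoa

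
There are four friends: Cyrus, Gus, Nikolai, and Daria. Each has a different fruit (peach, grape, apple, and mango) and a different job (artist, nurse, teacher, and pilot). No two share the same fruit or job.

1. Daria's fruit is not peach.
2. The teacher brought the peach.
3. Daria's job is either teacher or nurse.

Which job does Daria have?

With clues 1–2, teacher is impossible for Daria's job.
With clues 1–3, artist and pilot are impossible for Daria's job.
That leaves nurse.

nurse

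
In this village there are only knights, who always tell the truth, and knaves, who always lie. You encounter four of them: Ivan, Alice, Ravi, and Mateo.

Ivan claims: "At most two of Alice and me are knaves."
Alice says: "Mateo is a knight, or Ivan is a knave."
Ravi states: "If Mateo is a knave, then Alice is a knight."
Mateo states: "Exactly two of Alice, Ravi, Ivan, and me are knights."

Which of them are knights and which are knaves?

Ivan: knight, Alice: knave, Ravi: knave, Mateo: knave

Regardless of anyone's role, Ivan's statement is true, so Ivan is a knight.
Consider Alice. Suppose Alice is a knight.
Then no assignment of the remaining roles makes every statement match its speaker's type — contradiction.
So Alice is a knave.
Consider Ravi. Suppose Ravi is a knight.
Then whichever role Mateo has, Mateo's statement has the wrong truth value — contradiction.
So Ravi is a knave.
Consider Mateo. Suppose Mateo is a knight.
Then Alice's statement comes out true, contradicting Alice being a knave.
So Mateo is a knave.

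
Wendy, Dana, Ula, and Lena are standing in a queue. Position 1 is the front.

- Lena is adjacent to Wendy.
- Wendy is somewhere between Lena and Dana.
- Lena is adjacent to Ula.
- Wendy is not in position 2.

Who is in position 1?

With clues 1–2, Wendy is ruled out for position 1.
With clues 1–3, Lena is ruled out for position 1.
With clues 1–4, Dana is ruled out for position 1.
So position 1 is Ula.

Ula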